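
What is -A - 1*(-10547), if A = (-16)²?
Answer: 10291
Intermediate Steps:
A = 256
-A - 1*(-10547) = -1*256 - 1*(-10547) = -256 + 10547 = 10291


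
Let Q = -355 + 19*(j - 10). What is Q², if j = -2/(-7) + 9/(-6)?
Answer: 63250209/196 ≈ 3.2271e+5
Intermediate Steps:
j = -17/14 (j = -2*(-⅐) + 9*(-⅙) = 2/7 - 3/2 = -17/14 ≈ -1.2143)
Q = -7953/14 (Q = -355 + 19*(-17/14 - 10) = -355 + 19*(-157/14) = -355 - 2983/14 = -7953/14 ≈ -568.07)
Q² = (-7953/14)² = 63250209/196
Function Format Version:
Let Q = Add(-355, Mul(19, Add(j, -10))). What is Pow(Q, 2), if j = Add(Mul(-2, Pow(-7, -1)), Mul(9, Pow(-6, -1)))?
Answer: Rational(63250209, 196) ≈ 3.2271e+5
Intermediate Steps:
j = Rational(-17, 14) (j = Add(Mul(-2, Rational(-1, 7)), Mul(9, Rational(-1, 6))) = Add(Rational(2, 7), Rational(-3, 2)) = Rational(-17, 14) ≈ -1.2143)
Q = Rational(-7953, 14) (Q = Add(-355, Mul(19, Add(Rational(-17, 14), -10))) = Add(-355, Mul(19, Rational(-157, 14))) = Add(-355, Rational(-2983, 14)) = Rational(-7953, 14) ≈ -568.07)
Pow(Q, 2) = Pow(Rational(-7953, 14), 2) = Rational(63250209, 196)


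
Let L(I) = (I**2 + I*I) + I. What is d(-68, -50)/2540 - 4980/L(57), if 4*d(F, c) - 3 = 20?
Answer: -3363069/4439920 ≈ -0.75746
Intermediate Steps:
d(F, c) = 23/4 (d(F, c) = 3/4 + (1/4)*20 = 3/4 + 5 = 23/4)
L(I) = I + 2*I**2 (L(I) = (I**2 + I**2) + I = 2*I**2 + I = I + 2*I**2)
d(-68, -50)/2540 - 4980/L(57) = (23/4)/2540 - 4980*1/(57*(1 + 2*57)) = (23/4)*(1/2540) - 4980*1/(57*(1 + 114)) = 23/10160 - 4980/(57*115) = 23/10160 - 4980/6555 = 23/10160 - 4980*1/6555 = 23/10160 - 332/437 = -3363069/4439920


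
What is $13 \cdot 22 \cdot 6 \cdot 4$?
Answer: $6864$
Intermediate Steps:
$13 \cdot 22 \cdot 6 \cdot 4 = 286 \cdot 24 = 6864$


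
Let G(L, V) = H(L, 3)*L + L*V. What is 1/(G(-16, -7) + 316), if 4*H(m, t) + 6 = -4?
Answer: 1/468 ≈ 0.0021368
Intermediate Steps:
H(m, t) = -5/2 (H(m, t) = -3/2 + (¼)*(-4) = -3/2 - 1 = -5/2)
G(L, V) = -5*L/2 + L*V
1/(G(-16, -7) + 316) = 1/((½)*(-16)*(-5 + 2*(-7)) + 316) = 1/((½)*(-16)*(-5 - 14) + 316) = 1/((½)*(-16)*(-19) + 316) = 1/(152 + 316) = 1/468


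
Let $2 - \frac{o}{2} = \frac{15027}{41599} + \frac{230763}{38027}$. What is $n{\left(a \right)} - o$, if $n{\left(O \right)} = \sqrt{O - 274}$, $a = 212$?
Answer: $\frac{14014342840}{1581885173} + i \sqrt{62} \approx 8.8593 + 7.874 i$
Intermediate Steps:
$o = - \frac{14014342840}{1581885173}$ ($o = 4 - 2 \left(\frac{15027}{41599} + \frac{230763}{38027}\right) = 4 - \frac{20341883532}{1581885173} = - \frac{14014342840}{1581885173} \approx -8.8593$)
$n{\left(O \right)} = \sqrt{-274 + O}$
$n{\left(a \right)} - o = \sqrt{-274 + 212} - - \frac{14014342840}{1581885173} = \sqrt{-62} + \frac{14014342840}{1581885173} = i \sqrt{62} + \frac{14014342840}{1581885173} = \frac{14014342840}{1581885173} + i \sqrt{62}$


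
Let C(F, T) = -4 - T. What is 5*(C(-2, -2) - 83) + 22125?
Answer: 21700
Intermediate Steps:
5*(C(-2, -2) - 83) + 22125 = 5*((-4 - 1*(-2)) - 83) + 22125 = 5*((-4 + 2) - 83) + 22125 = 5*(-2 - 83) + 22125 = 5*(-85) + 22125 = -425 + 22125 = 21700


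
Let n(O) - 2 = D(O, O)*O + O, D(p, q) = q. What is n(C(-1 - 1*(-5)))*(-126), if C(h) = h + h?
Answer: -9324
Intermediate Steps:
C(h) = 2*h
n(O) = 2 + O + O² (n(O) = 2 + (O*O + O) = 2 + (O² + O) = 2 + (O + O²) = 2 + O + O²)
n(C(-1 - 1*(-5)))*(-126) = (2 + 2*(-1 - 1*(-5)) + (2*(-1 - 1*(-5)))²)*(-126) = (2 + 2*(-1 + 5) + (2*(-1 + 5))²)*(-126) = (2 + 2*4 + (2*4)²)*(-126) = (2 + 8 + 8²)*(-126) = (2 + 8 + 64)*(-126) = 74*(-126) = -9324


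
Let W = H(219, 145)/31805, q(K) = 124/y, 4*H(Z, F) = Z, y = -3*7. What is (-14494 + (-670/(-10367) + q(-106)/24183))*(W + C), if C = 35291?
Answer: -12235740074934782322356/23921032936815 ≈ -5.1151e+8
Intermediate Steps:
y = -21
H(Z, F) = Z/4
q(K) = -124/21 (q(K) = 124/(-21) = 124*(-1/21) = -124/21)
W = 219/127220 (W = ((¼)*219)/31805 = (219/4)*(1/31805) = 219/127220 ≈ 0.0017214)
(-14494 + (-670/(-10367) + q(-106)/24183))*(W + C) = (-14494 + (-670/(-10367) - 124/21/24183))*(219/127220 + 35291) = (-14494 + (-670*(-1/10367) - 124/21*1/24183))*(4489721239/127220) = (-14494 + (670/10367 - 124/507843))*(4489721239/127220) = (-14494 + 48424186/752115483)*(4489721239/127220) = -10901113386416/752115483*4489721239/127220 = -12235740074934782322356/23921032936815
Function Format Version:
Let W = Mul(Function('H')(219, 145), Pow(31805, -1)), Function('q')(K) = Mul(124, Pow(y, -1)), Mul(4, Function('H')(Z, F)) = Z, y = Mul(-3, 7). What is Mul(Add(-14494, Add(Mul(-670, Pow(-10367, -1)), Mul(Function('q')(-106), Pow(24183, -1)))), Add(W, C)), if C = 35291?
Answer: Rational(-12235740074934782322356, 23921032936815) ≈ -5.1151e+8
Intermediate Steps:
y = -21
Function('H')(Z, F) = Mul(Rational(1, 4), Z)
Function('q')(K) = Rational(-124, 21) (Function('q')(K) = Mul(124, Pow(-21, -1)) = Mul(124, Rational(-1, 21)) = Rational(-124, 21))
W = Rational(219, 127220) (W = Mul(Mul(Rational(1, 4), 219), Pow(31805, -1)) = Mul(Rational(219, 4), Rational(1, 31805)) = Rational(219, 127220) ≈ 0.0017214)
Mul(Add(-14494, Add(Mul(-670, Pow(-10367, -1)), Mul(Function('q')(-106), Pow(24183, -1)))), Add(W, C)) = Mul(Add(-14494, Add(Mul(-670, Pow(-10367, -1)), Mul(Rational(-124, 21), Pow(24183, -1)))), Add(Rational(219, 127220), 35291)) = Mul(Add(-14494, Add(Mul(-670, Rational(-1, 10367)), Mul(Rational(-124, 21), Rational(1, 24183)))), Rational(4489721239, 127220)) = Mul(Add(-14494, Add(Rational(670, 10367), Rational(-124, 507843))), Rational(4489721239, 127220)) = Mul(Add(-14494, Rational(48424186, 752115483)), Rational(4489721239, 127220)) = Mul(Rational(-10901113386416, 752115483), Rational(4489721239, 127220)) = Rational(-12235740074934782322356, 23921032936815)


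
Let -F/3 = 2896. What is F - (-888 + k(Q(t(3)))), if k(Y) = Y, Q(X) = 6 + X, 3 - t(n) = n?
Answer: -7806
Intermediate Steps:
t(n) = 3 - n
F = -8688 (F = -3*2896 = -8688)
F - (-888 + k(Q(t(3)))) = -8688 - (-888 + (6 + (3 - 1*3))) = -8688 - (-888 + (6 + (3 - 3))) = -8688 - (-888 + (6 + 0)) = -8688 - (-888 + 6) = -8688 - 1*(-882) = -8688 + 882 = -7806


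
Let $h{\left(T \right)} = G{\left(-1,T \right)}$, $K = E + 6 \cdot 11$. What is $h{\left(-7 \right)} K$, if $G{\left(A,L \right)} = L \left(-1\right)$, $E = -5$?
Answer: $427$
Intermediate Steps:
$K = 61$ ($K = -5 + 6 \cdot 11 = -5 + 66 = 61$)
$G{\left(A,L \right)} = - L$
$h{\left(T \right)} = - T$
$h{\left(-7 \right)} K = \left(-1\right) \left(-7\right) 61 = 7 \cdot 61 = 427$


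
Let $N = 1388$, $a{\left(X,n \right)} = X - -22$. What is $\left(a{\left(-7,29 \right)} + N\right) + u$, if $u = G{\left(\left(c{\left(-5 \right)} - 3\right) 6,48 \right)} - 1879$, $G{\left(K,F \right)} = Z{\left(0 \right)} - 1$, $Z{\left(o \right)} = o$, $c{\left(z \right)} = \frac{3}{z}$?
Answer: $-477$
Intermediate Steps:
$a{\left(X,n \right)} = 22 + X$ ($a{\left(X,n \right)} = X + 22 = 22 + X$)
$G{\left(K,F \right)} = -1$ ($G{\left(K,F \right)} = 0 - 1 = -1$)
$u = -1880$ ($u = -1 - 1879 = -1880$)
$\left(a{\left(-7,29 \right)} + N\right) + u = \left(\left(22 - 7\right) + 1388\right) - 1880 = \left(15 + 1388\right) - 1880 = 1403 - 1880 = -477$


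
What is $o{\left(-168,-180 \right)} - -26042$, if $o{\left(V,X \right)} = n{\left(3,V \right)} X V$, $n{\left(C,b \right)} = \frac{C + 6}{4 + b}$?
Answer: $\frac{999682}{41} \approx 24383.0$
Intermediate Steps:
$n{\left(C,b \right)} = \frac{6 + C}{4 + b}$
$o{\left(V,X \right)} = \frac{9 V X}{4 + V}$ ($o{\left(V,X \right)} = \frac{6 + 3}{4 + V} X V = \frac{1}{4 + V} 9 X V = \frac{9}{4 + V} X V = \frac{9 X}{4 + V} V = \frac{9 V X}{4 + V}$)
$o{\left(-168,-180 \right)} - -26042 = 9 \left(-168\right) \left(-180\right) \frac{1}{4 - 168} - -26042 = 9 \left(-168\right) \left(-180\right) \frac{1}{-164} + 26042 = 9 \left(-168\right) \left(-180\right) \left(- \frac{1}{164}\right) + 26042 = - \frac{68040}{41} + 26042 = \frac{999682}{41}$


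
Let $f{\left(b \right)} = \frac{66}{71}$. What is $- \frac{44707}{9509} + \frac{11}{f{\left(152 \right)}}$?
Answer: $\frac{406897}{57054} \approx 7.1318$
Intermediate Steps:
$f{\left(b \right)} = \frac{66}{71}$ ($f{\left(b \right)} = 66 \cdot \frac{1}{71} = \frac{66}{71}$)
$- \frac{44707}{9509} + \frac{11}{f{\left(152 \right)}} = - \frac{44707}{9509} + \frac{11}{\frac{66}{71}} = \left(-44707\right) \frac{1}{9509} + 11 \cdot \frac{71}{66} = - \frac{44707}{9509} + \frac{71}{6} = \frac{406897}{57054}$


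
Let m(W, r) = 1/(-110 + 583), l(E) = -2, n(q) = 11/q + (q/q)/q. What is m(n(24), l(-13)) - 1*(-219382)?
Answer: 103767687/473 ≈ 2.1938e+5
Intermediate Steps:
n(q) = 12/q (n(q) = 11/q + 1/q = 12/q)
m(W, r) = 1/473
m(n(24), l(-13)) - 1*(-219382) = 1/473 - 1*(-219382) = 1/473 + 219382 = 103767687/473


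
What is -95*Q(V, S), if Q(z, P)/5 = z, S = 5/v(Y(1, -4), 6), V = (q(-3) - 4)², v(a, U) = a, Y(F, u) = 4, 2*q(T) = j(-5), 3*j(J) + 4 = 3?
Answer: -296875/36 ≈ -8246.5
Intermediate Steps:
j(J) = -⅓ (j(J) = -4/3 + (⅓)*3 = -4/3 + 1 = -⅓)
q(T) = -⅙ (q(T) = (½)*(-⅓) = -⅙)
V = 625/36 (V = (-⅙ - 4)² = (-25/6)² = 625/36 ≈ 17.361)
S = 5/4 ≈ 1.2500
Q(z, P) = 5*z
-95*Q(V, S) = -475*625/36 = -95*3125/36 = -296875/36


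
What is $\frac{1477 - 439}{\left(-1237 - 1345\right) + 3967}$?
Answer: $\frac{1038}{1385} \approx 0.74946$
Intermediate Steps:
$\frac{1477 - 439}{\left(-1237 - 1345\right) + 3967} = \frac{1038}{\left(-1237 - 1345\right) + 3967} = \frac{1038}{-2582 + 3967} = \frac{1038}{1385}$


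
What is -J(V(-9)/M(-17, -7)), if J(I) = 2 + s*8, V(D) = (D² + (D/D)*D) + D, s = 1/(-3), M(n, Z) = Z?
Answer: ⅔ ≈ 0.66667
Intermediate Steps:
s = -⅓ ≈ -0.33333
V(D) = D² + 2*D (V(D) = (D² + 1*D) + D = (D² + D) + D = (D + D²) + D = D² + 2*D)
J(I) = -⅔ (J(I) = 2 - ⅓*8 = 2 - 8/3 = -⅔)
-J(V(-9)/M(-17, -7)) = -1*(-⅔) = ⅔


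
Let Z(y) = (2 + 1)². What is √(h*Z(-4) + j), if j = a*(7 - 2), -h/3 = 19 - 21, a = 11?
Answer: √109 ≈ 10.440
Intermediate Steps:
Z(y) = 9 (Z(y) = 3² = 9)
h = 6 (h = -3*(19 - 21) = -3*(-2) = 6)
j = 55 (j = 11*(7 - 2) = 11*5 = 55)
√(h*Z(-4) + j) = √(6*9 + 55) = √(54 + 55) = √109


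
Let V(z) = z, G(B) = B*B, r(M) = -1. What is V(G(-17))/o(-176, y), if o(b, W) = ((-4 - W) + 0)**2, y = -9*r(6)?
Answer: 289/169 ≈ 1.7101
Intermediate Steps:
G(B) = B**2
y = 9 (y = -9*(-1) = 9)
o(b, W) = (-4 - W)**2
V(G(-17))/o(-176, y) = (-17)**2/((4 + 9)**2) = 289/(13**2) = 289/169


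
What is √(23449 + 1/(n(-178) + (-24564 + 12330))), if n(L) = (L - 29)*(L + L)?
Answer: √88568884141494/61458 ≈ 153.13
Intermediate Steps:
n(L) = 2*L*(-29 + L) (n(L) = (-29 + L)*(2*L) = 2*L*(-29 + L))
√(23449 + 1/(n(-178) + (-24564 + 12330))) = √(23449 + 1/(2*(-178)*(-29 - 178) + (-24564 + 12330))) = √(23449 + 1/(2*(-178)*(-207) - 12234)) = √(23449 + 1/(73692 - 12234)) = √(23449 + 1/61458) = √(1441128643/61458) = √88568884141494/61458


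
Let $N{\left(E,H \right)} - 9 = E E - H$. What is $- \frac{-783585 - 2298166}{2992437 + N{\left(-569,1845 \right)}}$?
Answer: $\frac{3081751}{3314362} \approx 0.92982$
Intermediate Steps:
$N{\left(E,H \right)} = 9 + E^{2} - H$ ($N{\left(E,H \right)} = 9 + \left(E E - H\right) = 9 + \left(E^{2} - H\right) = 9 + E^{2} - H$)
$- \frac{-783585 - 2298166}{2992437 + N{\left(-569,1845 \right)}} = - \frac{-783585 - 2298166}{2992437 + \left(9 + \left(-569\right)^{2} - 1845\right)} = - \frac{-3081751}{2992437 + \left(9 + 323761 - 1845\right)} = - \frac{-3081751}{2992437 + 321925} = - \frac{-3081751}{3314362} = \left(-1\right) \left(- \frac{3081751}{3314362}\right) = \frac{3081751}{3314362}$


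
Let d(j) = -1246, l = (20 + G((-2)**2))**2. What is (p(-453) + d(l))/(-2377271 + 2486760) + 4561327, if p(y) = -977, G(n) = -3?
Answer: 499415129680/109489 ≈ 4.5613e+6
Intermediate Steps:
l = 289 (l = (20 - 3)**2 = 17**2 = 289)
(p(-453) + d(l))/(-2377271 + 2486760) + 4561327 = (-977 - 1246)/(-2377271 + 2486760) + 4561327 = -2223/109489 + 4561327 = 499415129680/109489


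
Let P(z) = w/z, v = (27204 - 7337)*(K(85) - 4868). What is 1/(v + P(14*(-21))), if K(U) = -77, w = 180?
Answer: -49/4813873465 ≈ -1.0179e-8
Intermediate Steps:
v = -98242315 (v = (27204 - 7337)*(-77 - 4868) = 19867*(-4945) = -98242315)
P(z) = 180/z
1/(v + P(14*(-21))) = 1/(-98242315 + 180/((14*(-21)))) = 1/(-98242315 + 180/(-294)) = 1/(-98242315 + 180*(-1/294)) = 1/(-98242315 - 30/49) = 1/(-4813873465/49) = -49/4813873465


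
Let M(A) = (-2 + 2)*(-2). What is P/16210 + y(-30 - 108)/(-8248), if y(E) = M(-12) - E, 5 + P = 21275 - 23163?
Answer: -4462611/33425020 ≈ -0.13351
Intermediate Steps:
M(A) = 0 (M(A) = 0*(-2) = 0)
P = -1893 (P = -5 + (21275 - 23163) = -5 - 1888 = -1893)
y(E) = -E (y(E) = 0 - E = -E)
P/16210 + y(-30 - 108)/(-8248) = -1893/16210 - (-30 - 108)/(-8248) = -1893*1/16210 - 1*(-138)*(-1/8248) = -1893/16210 + 138*(-1/8248) = -1893/16210 - 69/4124 = -4462611/33425020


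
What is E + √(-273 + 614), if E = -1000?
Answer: -1000 + √341 ≈ -981.53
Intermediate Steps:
E + √(-273 + 614) = -1000 + √(-273 + 614) = -1000 + √341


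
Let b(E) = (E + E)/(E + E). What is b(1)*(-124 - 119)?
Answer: -243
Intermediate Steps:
b(E) = 1 (b(E) = (2*E)/((2*E)) = (2*E)*(1/(2*E)) = 1)
b(1)*(-124 - 119) = 1*(-124 - 119) = 1*(-243) = -243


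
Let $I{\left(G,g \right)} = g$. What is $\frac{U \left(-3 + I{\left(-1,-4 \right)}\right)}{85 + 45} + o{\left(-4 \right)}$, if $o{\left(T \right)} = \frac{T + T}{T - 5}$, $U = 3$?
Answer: $\frac{851}{1170} \approx 0.72735$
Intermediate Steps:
$o{\left(T \right)} = \frac{2 T}{-5 + T}$
$\frac{U \left(-3 + I{\left(-1,-4 \right)}\right)}{85 + 45} + o{\left(-4 \right)} = \frac{3 \left(-3 - 4\right)}{85 + 45} + 2 \left(-4\right) \frac{1}{-5 - 4} = \frac{3 \left(-7\right)}{130} + 2 \left(-4\right) \frac{1}{-9} = \frac{1}{130} \left(-21\right) + 2 \left(-4\right) \left(- \frac{1}{9}\right) = - \frac{21}{130} + \frac{8}{9} = \frac{851}{1170}$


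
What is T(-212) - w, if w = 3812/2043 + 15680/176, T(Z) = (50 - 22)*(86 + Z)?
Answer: -81328816/22473 ≈ -3619.0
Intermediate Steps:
T(Z) = 2408 + 28*Z (T(Z) = 28*(86 + Z) = 2408 + 28*Z)
w = 2044072/22473 (w = 3812*(1/2043) + 15680*(1/176) = 3812/2043 + 980/11 = 2044072/22473 ≈ 90.957)
T(-212) - w = (2408 + 28*(-212)) - 1*2044072/22473 = (2408 - 5936) - 2044072/22473 = -3528 - 2044072/22473 = -81328816/22473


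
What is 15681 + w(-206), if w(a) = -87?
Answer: 15594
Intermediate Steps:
15681 + w(-206) = 15681 - 87 = 15594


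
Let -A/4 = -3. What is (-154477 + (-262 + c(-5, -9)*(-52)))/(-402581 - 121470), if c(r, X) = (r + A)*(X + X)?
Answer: 148187/524051 ≈ 0.28277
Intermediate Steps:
A = 12 (A = -4*(-3) = 12)
c(r, X) = 2*X*(12 + r) (c(r, X) = (r + 12)*(X + X) = (12 + r)*(2*X) = 2*X*(12 + r))
(-154477 + (-262 + c(-5, -9)*(-52)))/(-402581 - 121470) = (-154477 + (-262 + (2*(-9)*(12 - 5))*(-52)))/(-402581 - 121470) = (-154477 + (-262 + (2*(-9)*7)*(-52)))/(-524051) = (-154477 + (-262 - 126*(-52)))*(-1/524051) = (-154477 + (-262 + 6552))*(-1/524051) = (-154477 + 6290)*(-1/524051) = -148187*(-1/524051) = 148187/524051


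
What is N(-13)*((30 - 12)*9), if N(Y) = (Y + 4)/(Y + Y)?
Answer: 729/13 ≈ 56.077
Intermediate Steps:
N(Y) = (4 + Y)/(2*Y) (N(Y) = (4 + Y)/((2*Y)) = (4 + Y)*(1/(2*Y)) = (4 + Y)/(2*Y))
N(-13)*((30 - 12)*9) = ((½)*(4 - 13)/(-13))*((30 - 12)*9) = ((½)*(-1/13)*(-9))*(18*9) = (9/26)*162 = 729/13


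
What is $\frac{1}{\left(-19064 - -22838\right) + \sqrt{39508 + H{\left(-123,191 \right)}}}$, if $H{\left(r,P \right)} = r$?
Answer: $\frac{3774}{14203691} - \frac{\sqrt{39385}}{14203691} \approx 0.00025173$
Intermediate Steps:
$\frac{1}{\left(-19064 - -22838\right) + \sqrt{39508 + H{\left(-123,191 \right)}}} = \frac{1}{\left(-19064 - -22838\right) + \sqrt{39508 - 123}} = \frac{1}{\left(-19064 + 22838\right) + \sqrt{39385}} = \frac{1}{3774 + \sqrt{39385}}$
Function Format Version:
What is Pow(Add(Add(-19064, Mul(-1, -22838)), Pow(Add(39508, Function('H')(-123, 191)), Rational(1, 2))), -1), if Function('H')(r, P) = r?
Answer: Add(Rational(3774, 14203691), Mul(Rational(-1, 14203691), Pow(39385, Rational(1, 2)))) ≈ 0.00025173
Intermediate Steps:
Pow(Add(Add(-19064, Mul(-1, -22838)), Pow(Add(39508, Function('H')(-123, 191)), Rational(1, 2))), -1) = Pow(Add(Add(-19064, Mul(-1, -22838)), Pow(Add(39508, -123), Rational(1, 2))), -1) = Pow(Add(Add(-19064, 22838), Pow(39385, Rational(1, 2))), -1) = Pow(Add(3774, Pow(39385, Rational(1, 2))), -1)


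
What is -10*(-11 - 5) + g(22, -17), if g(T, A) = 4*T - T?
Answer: 226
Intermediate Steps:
g(T, A) = 3*T
-10*(-11 - 5) + g(22, -17) = -10*(-11 - 5) + 3*22 = -10*(-16) + 66 = 160 + 66 = 226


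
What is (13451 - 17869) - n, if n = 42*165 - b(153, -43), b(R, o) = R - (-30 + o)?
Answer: -11122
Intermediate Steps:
b(R, o) = 30 + R - o (b(R, o) = R + (30 - o) = 30 + R - o)
n = 6704 (n = 42*165 - (30 + 153 - 1*(-43)) = 6930 - (30 + 153 + 43) = 6930 - 1*226 = 6930 - 226 = 6704)
(13451 - 17869) - n = (13451 - 17869) - 1*6704 = -4418 - 6704 = -11122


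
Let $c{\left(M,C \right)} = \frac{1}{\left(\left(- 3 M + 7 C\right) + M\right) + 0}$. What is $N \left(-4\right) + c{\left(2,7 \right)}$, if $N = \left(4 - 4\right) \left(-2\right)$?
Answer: $\frac{1}{45} \approx 0.022222$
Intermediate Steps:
$c{\left(M,C \right)} = \frac{1}{- 2 M + 7 C}$ ($c{\left(M,C \right)} = \frac{1}{\left(- 2 M + 7 C\right) + 0} = \frac{1}{- 2 M + 7 C}$)
$N = 0$ ($N = 0 \left(-2\right) = 0$)
$N \left(-4\right) + c{\left(2,7 \right)} = 0 \left(-4\right) + \frac{1}{\left(-2\right) 2 + 7 \cdot 7} = 0 + \frac{1}{-4 + 49} = 0 + \frac{1}{45} = \frac{1}{45}$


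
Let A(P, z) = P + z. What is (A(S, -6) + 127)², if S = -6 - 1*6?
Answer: 11881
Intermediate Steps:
S = -12 (S = -6 - 6 = -12)
(A(S, -6) + 127)² = ((-12 - 6) + 127)² = (-18 + 127)² = 109² = 11881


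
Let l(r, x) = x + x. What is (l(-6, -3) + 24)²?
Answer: 324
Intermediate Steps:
l(r, x) = 2*x
(l(-6, -3) + 24)² = (2*(-3) + 24)² = (-6 + 24)² = 18² = 324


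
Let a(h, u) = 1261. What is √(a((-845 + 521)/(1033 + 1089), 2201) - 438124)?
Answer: I*√436863 ≈ 660.96*I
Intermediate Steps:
√(a((-845 + 521)/(1033 + 1089), 2201) - 438124) = √(1261 - 438124) = √(-436863) = I*√436863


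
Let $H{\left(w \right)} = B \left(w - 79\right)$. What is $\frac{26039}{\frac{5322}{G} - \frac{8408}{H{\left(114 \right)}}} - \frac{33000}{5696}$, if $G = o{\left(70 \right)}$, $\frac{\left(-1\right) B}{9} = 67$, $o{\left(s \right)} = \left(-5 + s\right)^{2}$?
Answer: $\frac{165255576136275}{10526536232} \approx 15699.0$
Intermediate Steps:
$B = -603$ ($B = \left(-9\right) 67 = -603$)
$H{\left(w \right)} = 47637 - 603 w$ ($H{\left(w \right)} = - 603 \left(w - 79\right) = - 603 \left(-79 + w\right) = 47637 - 603 w$)
$G = 4225$ ($G = \left(-5 + 70\right)^{2} = 65^{2} = 4225$)
$\frac{26039}{\frac{5322}{G} - \frac{8408}{H{\left(114 \right)}}} - \frac{33000}{5696} = \frac{26039}{\frac{5322}{4225} - \frac{8408}{47637 - 68742}} - \frac{33000}{5696} = \frac{26039}{5322 \cdot \frac{1}{4225} - \frac{8408}{47637 - 68742}} - \frac{4125}{712} = \frac{26039}{\frac{5322}{4225} - \frac{8408}{-21105}} - \frac{4125}{712} = \frac{26039}{\frac{5322}{4225} - - \frac{8408}{21105}} - \frac{4125}{712} = \frac{26039}{\frac{5322}{4225} + \frac{8408}{21105}} - \frac{4125}{712} = \frac{26039}{\frac{29568922}{17833725}} - \frac{4125}{712} = 26039 \cdot \frac{17833725}{29568922} - \frac{4125}{712} = \frac{464372365275}{29568922} - \frac{4125}{712} = \frac{165255576136275}{10526536232}$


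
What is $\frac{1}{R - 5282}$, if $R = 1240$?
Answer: $- \frac{1}{4042} \approx -0.0002474$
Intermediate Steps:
$\frac{1}{R - 5282} = \frac{1}{1240 - 5282} = \frac{1}{-4042} = - \frac{1}{4042}$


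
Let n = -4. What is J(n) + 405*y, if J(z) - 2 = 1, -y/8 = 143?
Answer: -463317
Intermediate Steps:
y = -1144 (y = -8*143 = -1144)
J(z) = 3 (J(z) = 2 + 1 = 3)
J(n) + 405*y = 3 + 405*(-1144) = 3 - 463320 = -463317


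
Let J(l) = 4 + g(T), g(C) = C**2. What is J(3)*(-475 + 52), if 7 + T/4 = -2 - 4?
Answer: -1145484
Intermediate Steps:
T = -52 (T = -28 + 4*(-2 - 4) = -28 + 4*(-6) = -28 - 24 = -52)
J(l) = 2708 (J(l) = 4 + (-52)**2 = 4 + 2704 = 2708)
J(3)*(-475 + 52) = 2708*(-475 + 52) = 2708*(-423) = -1145484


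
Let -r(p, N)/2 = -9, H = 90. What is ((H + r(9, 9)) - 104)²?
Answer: 16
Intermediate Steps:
r(p, N) = 18 (r(p, N) = -2*(-9) = 18)
((H + r(9, 9)) - 104)² = ((90 + 18) - 104)² = (108 - 104)² = 4² = 16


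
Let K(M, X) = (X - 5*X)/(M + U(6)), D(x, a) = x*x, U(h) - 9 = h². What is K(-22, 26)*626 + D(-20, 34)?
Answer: -55904/23 ≈ -2430.6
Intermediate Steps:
U(h) = 9 + h²
D(x, a) = x²
K(M, X) = -4*X/(45 + M) (K(M, X) = (X - 5*X)/(M + (9 + 6²)) = (-4*X)/(M + (9 + 36)) = (-4*X)/(M + 45) = (-4*X)/(45 + M) = -4*X/(45 + M))
K(-22, 26)*626 + D(-20, 34) = -4*26/(45 - 22)*626 + (-20)² = -4*26/23*626 + 400 = -4*26*1/23*626 + 400 = -104/23*626 + 400 = -65104/23 + 400 = -55904/23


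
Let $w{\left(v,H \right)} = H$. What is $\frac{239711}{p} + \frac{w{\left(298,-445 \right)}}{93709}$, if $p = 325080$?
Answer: $\frac{3188345357}{4351845960} \approx 0.73264$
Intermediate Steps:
$\frac{239711}{p} + \frac{w{\left(298,-445 \right)}}{93709} = \frac{239711}{325080} - \frac{445}{93709} = \frac{3188345357}{4351845960}$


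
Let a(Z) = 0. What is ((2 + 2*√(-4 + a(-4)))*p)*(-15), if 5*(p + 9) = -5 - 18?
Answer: 408 + 816*I ≈ 408.0 + 816.0*I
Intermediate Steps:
p = -68/5 (p = -9 + (-5 - 18)/5 = -9 + (⅕)*(-23) = -9 - 23/5 = -68/5 ≈ -13.600)
((2 + 2*√(-4 + a(-4)))*p)*(-15) = ((2 + 2*√(-4 + 0))*(-68/5))*(-15) = ((2 + 2*√(-4))*(-68/5))*(-15) = ((2 + 2*(2*I))*(-68/5))*(-15) = ((2 + 4*I)*(-68/5))*(-15) = (-136/5 - 272*I/5)*(-15) = 408 + 816*I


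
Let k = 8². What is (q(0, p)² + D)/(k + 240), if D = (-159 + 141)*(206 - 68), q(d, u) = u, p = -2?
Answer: -155/19 ≈ -8.1579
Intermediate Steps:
k = 64
D = -2484 (D = -18*138 = -2484)
(q(0, p)² + D)/(k + 240) = ((-2)² - 2484)/(64 + 240) = (4 - 2484)/304 = -2480*1/304 = -155/19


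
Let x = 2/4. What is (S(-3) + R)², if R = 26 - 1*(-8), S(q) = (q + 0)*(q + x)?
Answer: 6889/4 ≈ 1722.3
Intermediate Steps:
x = ½ (x = 2*(¼) = ½ ≈ 0.50000)
S(q) = q*(½ + q) (S(q) = (q + 0)*(q + ½) = q*(½ + q))
R = 34 (R = 26 + 8 = 34)
(S(-3) + R)² = (-3*(½ - 3) + 34)² = (-3*(-5/2) + 34)² = (15/2 + 34)² = (83/2)² = 6889/4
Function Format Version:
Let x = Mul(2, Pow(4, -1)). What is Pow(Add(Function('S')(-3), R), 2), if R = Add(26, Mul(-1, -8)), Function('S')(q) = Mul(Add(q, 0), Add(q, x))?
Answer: Rational(6889, 4) ≈ 1722.3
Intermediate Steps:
x = Rational(1, 2) (x = Mul(2, Rational(1, 4)) = Rational(1, 2) ≈ 0.50000)
Function('S')(q) = Mul(q, Add(Rational(1, 2), q)) (Function('S')(q) = Mul(Add(q, 0), Add(q, Rational(1, 2))) = Mul(q, Add(Rational(1, 2), q)))
R = 34 (R = Add(26, 8) = 34)
Pow(Add(Function('S')(-3), R), 2) = Pow(Add(Mul(-3, Add(Rational(1, 2), -3)), 34), 2) = Pow(Add(Mul(-3, Rational(-5, 2)), 34), 2) = Pow(Add(Rational(15, 2), 34), 2) = Pow(Rational(83, 2), 2) = Rational(6889, 4)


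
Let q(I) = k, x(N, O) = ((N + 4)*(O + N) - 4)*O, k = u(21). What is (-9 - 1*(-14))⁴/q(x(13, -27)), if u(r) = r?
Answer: 625/21 ≈ 29.762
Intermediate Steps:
k = 21
x(N, O) = O*(-4 + (4 + N)*(N + O)) (x(N, O) = ((4 + N)*(N + O) - 4)*O = (-4 + (4 + N)*(N + O))*O = O*(-4 + (4 + N)*(N + O)))
q(I) = 21
(-9 - 1*(-14))⁴/q(x(13, -27)) = (-9 - 1*(-14))⁴/21 = (-9 + 14)⁴*(1/21) = 5⁴*(1/21) = 625*(1/21) = 625/21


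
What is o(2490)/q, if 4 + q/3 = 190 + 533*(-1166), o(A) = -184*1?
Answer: 46/465969 ≈ 9.8719e-5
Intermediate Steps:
o(A) = -184
q = -1863876 (q = -12 + 3*(190 + 533*(-1166)) = -12 + 3*(190 - 621478) = -12 + 3*(-621288) = -12 - 1863864 = -1863876)
o(2490)/q = -184/(-1863876) = -184*(-1/1863876) = 46/465969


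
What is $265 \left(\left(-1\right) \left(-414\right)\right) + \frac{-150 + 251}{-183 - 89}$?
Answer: $\frac{29841019}{272} \approx 1.0971 \cdot 10^{5}$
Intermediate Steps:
$265 \left(\left(-1\right) \left(-414\right)\right) + \frac{-150 + 251}{-183 - 89} = 265 \cdot 414 + \frac{101}{-272} = 109710 + 101 \left(- \frac{1}{272}\right) = 109710 - \frac{101}{272} = \frac{29841019}{272}$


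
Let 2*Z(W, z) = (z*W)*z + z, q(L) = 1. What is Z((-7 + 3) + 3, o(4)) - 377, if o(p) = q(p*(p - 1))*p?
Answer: -383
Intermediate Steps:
o(p) = p (o(p) = 1*p = p)
Z(W, z) = z/2 + W*z**2/2 (Z(W, z) = ((z*W)*z + z)/2 = ((W*z)*z + z)/2 = (W*z**2 + z)/2 = (z + W*z**2)/2 = z/2 + W*z**2/2)
Z((-7 + 3) + 3, o(4)) - 377 = (1/2)*4*(1 + ((-7 + 3) + 3)*4) - 377 = (1/2)*4*(1 + (-4 + 3)*4) - 377 = (1/2)*4*(1 - 1*4) - 377 = (1/2)*4*(1 - 4) - 377 = (1/2)*4*(-3) - 377 = -6 - 377 = -383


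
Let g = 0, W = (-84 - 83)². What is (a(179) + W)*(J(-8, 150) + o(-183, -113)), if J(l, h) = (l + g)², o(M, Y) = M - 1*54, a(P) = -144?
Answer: -4799885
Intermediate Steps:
W = 27889 (W = (-167)² = 27889)
o(M, Y) = -54 + M (o(M, Y) = M - 54 = -54 + M)
J(l, h) = l² (J(l, h) = (l + 0)² = l²)
(a(179) + W)*(J(-8, 150) + o(-183, -113)) = (-144 + 27889)*((-8)² + (-54 - 183)) = 27745*(64 - 237) = 27745*(-173) = -4799885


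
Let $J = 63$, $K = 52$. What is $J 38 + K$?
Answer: $2446$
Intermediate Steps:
$J 38 + K = 63 \cdot 38 + 52 = 2394 + 52 = 2446$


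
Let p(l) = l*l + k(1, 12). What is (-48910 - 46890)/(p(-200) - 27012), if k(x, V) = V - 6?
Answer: -47900/6497 ≈ -7.3726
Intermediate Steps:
k(x, V) = -6 + V
p(l) = 6 + l² (p(l) = l*l + (-6 + 12) = l² + 6 = 6 + l²)
(-48910 - 46890)/(p(-200) - 27012) = (-48910 - 46890)/((6 + (-200)²) - 27012) = -95800/((6 + 40000) - 27012) = -95800/(40006 - 27012) = -95800/12994 = -95800*1/12994 = -47900/6497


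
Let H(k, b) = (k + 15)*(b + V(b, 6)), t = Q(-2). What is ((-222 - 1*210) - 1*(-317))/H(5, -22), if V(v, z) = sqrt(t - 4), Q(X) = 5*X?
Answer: 253/996 + 23*I*sqrt(14)/1992 ≈ 0.25402 + 0.043202*I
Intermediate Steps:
t = -10 (t = 5*(-2) = -10)
V(v, z) = I*sqrt(14) (V(v, z) = sqrt(-10 - 4) = sqrt(-14) = I*sqrt(14))
H(k, b) = (15 + k)*(b + I*sqrt(14)) (H(k, b) = (k + 15)*(b + I*sqrt(14)) = (15 + k)*(b + I*sqrt(14)))
((-222 - 1*210) - 1*(-317))/H(5, -22) = ((-222 - 1*210) - 1*(-317))/(15*(-22) - 22*5 + 15*I*sqrt(14) + I*5*sqrt(14)) = ((-222 - 210) + 317)/(-330 - 110 + 15*I*sqrt(14) + 5*I*sqrt(14)) = (-432 + 317)/(-440 + 20*I*sqrt(14)) = -115/(-440 + 20*I*sqrt(14))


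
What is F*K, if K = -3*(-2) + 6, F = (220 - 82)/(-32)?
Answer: -207/4 ≈ -51.750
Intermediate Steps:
F = -69/16 (F = 138*(-1/32) = -69/16 ≈ -4.3125)
K = 12 (K = 6 + 6 = 12)
F*K = -69/16*12 = -207/4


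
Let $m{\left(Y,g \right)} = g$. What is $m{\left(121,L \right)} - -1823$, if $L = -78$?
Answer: $1745$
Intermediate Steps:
$m{\left(121,L \right)} - -1823 = -78 - -1823 = -78 + 1823 = 1745$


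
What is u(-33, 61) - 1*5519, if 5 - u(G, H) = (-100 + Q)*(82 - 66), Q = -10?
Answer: -3754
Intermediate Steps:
u(G, H) = 1765 (u(G, H) = 5 - (-100 - 10)*(82 - 66) = 5 - (-110)*16 = 5 - 1*(-1760) = 5 + 1760 = 1765)
u(-33, 61) - 1*5519 = 1765 - 1*5519 = 1765 - 5519 = -3754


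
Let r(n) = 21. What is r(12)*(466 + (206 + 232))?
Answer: 18984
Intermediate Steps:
r(12)*(466 + (206 + 232)) = 21*(466 + (206 + 232)) = 21*(466 + 438) = 21*904 = 18984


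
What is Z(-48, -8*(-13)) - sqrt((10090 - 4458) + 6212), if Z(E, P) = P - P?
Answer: -6*sqrt(329) ≈ -108.83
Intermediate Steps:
Z(E, P) = 0
Z(-48, -8*(-13)) - sqrt((10090 - 4458) + 6212) = 0 - sqrt((10090 - 4458) + 6212) = 0 - sqrt(5632 + 6212) = 0 - sqrt(11844) = 0 - 6*sqrt(329) = -6*sqrt(329)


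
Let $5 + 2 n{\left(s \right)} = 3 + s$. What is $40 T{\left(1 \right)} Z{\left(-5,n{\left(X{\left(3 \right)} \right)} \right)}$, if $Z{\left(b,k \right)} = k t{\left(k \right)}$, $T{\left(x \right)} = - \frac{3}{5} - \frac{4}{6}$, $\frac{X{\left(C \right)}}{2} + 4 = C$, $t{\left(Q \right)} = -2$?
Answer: $- \frac{608}{3} \approx -202.67$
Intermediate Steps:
$X{\left(C \right)} = -8 + 2 C$
$n{\left(s \right)} = -1 + \frac{s}{2}$ ($n{\left(s \right)} = - \frac{5}{2} + \frac{3 + s}{2} = - \frac{5}{2} + \left(\frac{3}{2} + \frac{s}{2}\right) = -1 + \frac{s}{2}$)
$T{\left(x \right)} = - \frac{19}{15}$ ($T{\left(x \right)} = \left(-3\right) \frac{1}{5} - \frac{2}{3} = - \frac{3}{5} - \frac{2}{3} = - \frac{19}{15}$)
$Z{\left(b,k \right)} = - 2 k$ ($Z{\left(b,k \right)} = k \left(-2\right) = - 2 k$)
$40 T{\left(1 \right)} Z{\left(-5,n{\left(X{\left(3 \right)} \right)} \right)} = 40 \left(- \frac{19}{15}\right) \left(- 2 \left(-1 + \frac{-8 + 2 \cdot 3}{2}\right)\right) = - \frac{152 \left(- 2 \left(-1 + \frac{-8 + 6}{2}\right)\right)}{3} = - \frac{152 \left(- 2 \left(-1 + \frac{1}{2} \left(-2\right)\right)\right)}{3} = - \frac{152 \left(- 2 \left(-1 - 1\right)\right)}{3} = - \frac{152 \left(\left(-2\right) \left(-2\right)\right)}{3} = \left(- \frac{152}{3}\right) 4 = - \frac{608}{3}$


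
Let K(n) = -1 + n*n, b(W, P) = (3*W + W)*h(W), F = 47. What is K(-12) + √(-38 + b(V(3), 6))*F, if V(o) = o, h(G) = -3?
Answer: 143 + 47*I*√74 ≈ 143.0 + 404.31*I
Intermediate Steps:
b(W, P) = -12*W (b(W, P) = (3*W + W)*(-3) = (4*W)*(-3) = -12*W)
K(n) = -1 + n²
K(-12) + √(-38 + b(V(3), 6))*F = (-1 + (-12)²) + √(-38 - 12*3)*47 = (-1 + 144) + √(-38 - 36)*47 = 143 + √(-74)*47 = 143 + (I*√74)*47 = 143 + 47*I*√74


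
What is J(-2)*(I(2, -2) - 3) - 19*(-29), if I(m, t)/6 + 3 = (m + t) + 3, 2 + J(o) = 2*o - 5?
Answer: 584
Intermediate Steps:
J(o) = -7 + 2*o (J(o) = -2 + (2*o - 5) = -2 + (-5 + 2*o) = -7 + 2*o)
I(m, t) = 6*m + 6*t (I(m, t) = -18 + 6*((m + t) + 3) = -18 + 6*(3 + m + t) = -18 + (18 + 6*m + 6*t) = 6*m + 6*t)
J(-2)*(I(2, -2) - 3) - 19*(-29) = (-7 + 2*(-2))*((6*2 + 6*(-2)) - 3) - 19*(-29) = (-7 - 4)*((12 - 12) - 3) + 551 = -11*(0 - 3) + 551 = -11*(-3) + 551 = 33 + 551 = 584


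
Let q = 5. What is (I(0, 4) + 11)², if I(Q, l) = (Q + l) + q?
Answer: 400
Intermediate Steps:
I(Q, l) = 5 + Q + l (I(Q, l) = (Q + l) + 5 = 5 + Q + l)
(I(0, 4) + 11)² = ((5 + 0 + 4) + 11)² = (9 + 11)² = 20² = 400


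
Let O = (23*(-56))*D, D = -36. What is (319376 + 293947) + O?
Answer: 659691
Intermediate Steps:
O = 46368 (O = (23*(-56))*(-36) = -1288*(-36) = 46368)
(319376 + 293947) + O = (319376 + 293947) + 46368 = 613323 + 46368 = 659691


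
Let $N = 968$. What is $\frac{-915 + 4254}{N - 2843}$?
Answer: $- \frac{1113}{625} \approx -1.7808$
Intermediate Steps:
$\frac{-915 + 4254}{N - 2843} = \frac{-915 + 4254}{968 - 2843} = \frac{3339}{-1875} = 3339 \left(- \frac{1}{1875}\right) = - \frac{1113}{625}$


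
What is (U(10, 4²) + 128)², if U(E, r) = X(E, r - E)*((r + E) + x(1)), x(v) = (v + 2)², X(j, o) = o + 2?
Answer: 166464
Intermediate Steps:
X(j, o) = 2 + o
x(v) = (2 + v)²
U(E, r) = (2 + r - E)*(9 + E + r) (U(E, r) = (2 + (r - E))*((r + E) + (2 + 1)²) = (2 + r - E)*((E + r) + 3²) = (2 + r - E)*((E + r) + 9) = (2 + r - E)*(9 + E + r))
(U(10, 4²) + 128)² = ((2 + 4² - 1*10)*(9 + 10 + 4²) + 128)² = ((2 + 16 - 10)*(9 + 10 + 16) + 128)² = (8*35 + 128)² = (280 + 128)² = 408² = 166464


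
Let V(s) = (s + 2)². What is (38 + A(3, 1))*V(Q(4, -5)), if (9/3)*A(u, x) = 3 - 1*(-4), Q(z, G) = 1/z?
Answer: 3267/16 ≈ 204.19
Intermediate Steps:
Q(z, G) = 1/z
V(s) = (2 + s)²
A(u, x) = 7/3 (A(u, x) = (3 - 1*(-4))/3 = (3 + 4)/3 = (⅓)*7 = 7/3)
(38 + A(3, 1))*V(Q(4, -5)) = (38 + 7/3)*(2 + 1/4)² = 121*(2 + ¼)²/3 = 121*(9/4)²/3 = (121/3)*(81/16) = 3267/16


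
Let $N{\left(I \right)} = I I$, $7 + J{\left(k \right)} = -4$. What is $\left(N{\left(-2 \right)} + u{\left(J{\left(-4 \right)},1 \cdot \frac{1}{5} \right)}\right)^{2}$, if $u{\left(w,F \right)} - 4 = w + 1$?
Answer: $4$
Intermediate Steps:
$J{\left(k \right)} = -11$ ($J{\left(k \right)} = -7 - 4 = -11$)
$u{\left(w,F \right)} = 5 + w$ ($u{\left(w,F \right)} = 4 + \left(w + 1\right) = 4 + \left(1 + w\right) = 5 + w$)
$N{\left(I \right)} = I^{2}$
$\left(N{\left(-2 \right)} + u{\left(J{\left(-4 \right)},1 \cdot \frac{1}{5} \right)}\right)^{2} = \left(\left(-2\right)^{2} + \left(5 - 11\right)\right)^{2} = \left(4 - 6\right)^{2} = \left(-2\right)^{2} = 4$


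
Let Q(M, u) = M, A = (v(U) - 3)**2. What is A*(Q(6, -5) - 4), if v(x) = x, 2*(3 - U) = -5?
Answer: 25/2 ≈ 12.500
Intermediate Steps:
U = 11/2 (U = 3 - 1/2*(-5) = 3 + 5/2 = 11/2 ≈ 5.5000)
A = 25/4 (A = (11/2 - 3)**2 = (5/2)**2 = 25/4 ≈ 6.2500)
A*(Q(6, -5) - 4) = 25*(6 - 4)/4 = (25/4)*2 = 25/2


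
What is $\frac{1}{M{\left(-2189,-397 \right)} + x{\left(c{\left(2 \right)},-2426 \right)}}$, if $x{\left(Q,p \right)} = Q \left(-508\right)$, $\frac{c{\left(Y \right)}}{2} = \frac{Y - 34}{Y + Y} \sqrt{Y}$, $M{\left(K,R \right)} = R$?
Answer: $\frac{397}{131971159} + \frac{8128 \sqrt{2}}{131971159} \approx 9.0108 \cdot 10^{-5}$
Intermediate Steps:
$c{\left(Y \right)} = \frac{-34 + Y}{\sqrt{Y}}$ ($c{\left(Y \right)} = 2 \frac{Y - 34}{Y + Y} \sqrt{Y} = 2 \frac{-34 + Y}{2 Y} \sqrt{Y} = 2 \frac{-34 + Y}{2 \sqrt{Y}} = \frac{-34 + Y}{\sqrt{Y}}$)
$x{\left(Q,p \right)} = - 508 Q$
$\frac{1}{M{\left(-2189,-397 \right)} + x{\left(c{\left(2 \right)},-2426 \right)}} = \frac{1}{-397 - 508 \frac{-34 + 2}{\sqrt{2}}} = \frac{1}{-397 - 508 \frac{\sqrt{2}}{2} \left(-32\right)} = \frac{1}{-397 - 508 \left(- 16 \sqrt{2}\right)} = \frac{1}{-397 + 8128 \sqrt{2}}$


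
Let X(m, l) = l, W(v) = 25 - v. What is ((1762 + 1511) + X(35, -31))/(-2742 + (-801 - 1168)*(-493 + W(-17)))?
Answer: 3242/885277 ≈ 0.0036621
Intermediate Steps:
((1762 + 1511) + X(35, -31))/(-2742 + (-801 - 1168)*(-493 + W(-17))) = ((1762 + 1511) - 31)/(-2742 + (-801 - 1168)*(-493 + (25 - 1*(-17)))) = (3273 - 31)/(-2742 - 1969*(-493 + (25 + 17))) = 3242/(-2742 - 1969*(-493 + 42)) = 3242/(-2742 - 1969*(-451)) = 3242/(-2742 + 888019) = 3242/885277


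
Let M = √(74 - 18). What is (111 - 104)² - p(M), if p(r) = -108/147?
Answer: 2437/49 ≈ 49.735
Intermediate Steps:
M = 2*√14 (M = √56 = 2*√14 ≈ 7.4833)
p(r) = -36/49 (p(r) = -108*1/147 = -36/49)
(111 - 104)² - p(M) = (111 - 104)² - 1*(-36/49) = 7² + 36/49 = 49 + 36/49 = 2437/49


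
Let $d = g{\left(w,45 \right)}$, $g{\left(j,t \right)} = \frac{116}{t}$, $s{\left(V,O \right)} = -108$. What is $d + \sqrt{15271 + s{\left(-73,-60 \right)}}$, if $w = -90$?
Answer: $\frac{116}{45} + \sqrt{15163} \approx 125.72$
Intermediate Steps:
$d = \frac{116}{45} \approx 2.5778$
$d + \sqrt{15271 + s{\left(-73,-60 \right)}} = \frac{116}{45} + \sqrt{15271 - 108} = \frac{116}{45} + \sqrt{15163}$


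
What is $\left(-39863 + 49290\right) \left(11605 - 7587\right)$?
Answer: $37877686$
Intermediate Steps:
$\left(-39863 + 49290\right) \left(11605 - 7587\right) = 9427 \cdot 4018 = 37877686$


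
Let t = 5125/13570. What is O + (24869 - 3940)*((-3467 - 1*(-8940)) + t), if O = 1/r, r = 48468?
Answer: 7534229429104699/65771076 ≈ 1.1455e+8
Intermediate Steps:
t = 1025/2714 (t = 5125*(1/13570) = 1025/2714 ≈ 0.37767)
O = 1/48468 ≈ 2.0632e-5
O + (24869 - 3940)*((-3467 - 1*(-8940)) + t) = 1/48468 + (24869 - 3940)*((-3467 - 1*(-8940)) + 1025/2714) = 1/48468 + 20929*((-3467 + 8940) + 1025/2714) = 1/48468 + 20929*(5473 + 1025/2714) = 1/48468 + 20929*(14854747/2714) = 1/48468 + 310894999963/2714 = 7534229429104699/65771076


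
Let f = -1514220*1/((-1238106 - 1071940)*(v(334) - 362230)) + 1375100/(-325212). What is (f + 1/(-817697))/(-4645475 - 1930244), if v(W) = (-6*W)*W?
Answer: 167465188376220848640307/260435317208182896239904821961 ≈ 6.4302e-7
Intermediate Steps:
v(W) = -6*W**2
f = -204800971436451140/48435549060815727 (f = -1514220*1/((-1238106 - 1071940)*(-6*334**2 - 362230)) + 1375100/(-325212) = -1514220*(-1/(2310046*(-6*111556 - 362230))) + 1375100*(-1/325212) = -1514220*(-1/(2310046*(-669336 - 362230))) - 343775/81303 = -1514220/((-2310046*(-1031566))) - 343775/81303 = -1514220/2382964912036 - 343775/81303 = -1514220*1/2382964912036 - 343775/81303 = -378555/595741228009 - 343775/81303 = -204800971436451140/48435549060815727 ≈ -4.2283)
(f + 1/(-817697))/(-4645475 - 1930244) = (-204800971436451140/48435549060815727 + 1/(-817697))/(-4645475 - 1930244) = (-204800971436451140/48435549060815727 - 1/817697)/(-6575719) = -167465188376220848640307/39605603160381837520719*(-1/6575719) = 167465188376220848640307/260435317208182896239904821961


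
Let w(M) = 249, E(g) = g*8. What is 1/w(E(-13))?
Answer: 1/249 ≈ 0.0040161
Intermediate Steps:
E(g) = 8*g
1/w(E(-13)) = 1/249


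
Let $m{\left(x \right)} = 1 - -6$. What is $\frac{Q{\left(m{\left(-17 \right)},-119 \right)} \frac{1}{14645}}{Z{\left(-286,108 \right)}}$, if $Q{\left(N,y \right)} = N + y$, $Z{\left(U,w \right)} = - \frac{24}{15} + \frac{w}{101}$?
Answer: $\frac{28}{1943} \approx 0.014411$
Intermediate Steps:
$m{\left(x \right)} = 7$ ($m{\left(x \right)} = 1 + 6 = 7$)
$Z{\left(U,w \right)} = - \frac{8}{5} + \frac{w}{101}$ ($Z{\left(U,w \right)} = \left(-24\right) \frac{1}{15} + w \frac{1}{101} = - \frac{8}{5} + \frac{w}{101}$)
$\frac{Q{\left(m{\left(-17 \right)},-119 \right)} \frac{1}{14645}}{Z{\left(-286,108 \right)}} = \frac{\left(7 - 119\right) \frac{1}{14645}}{- \frac{8}{5} + \frac{1}{101} \cdot 108} = \frac{\left(-112\right) \frac{1}{14645}}{- \frac{8}{5} + \frac{108}{101}} = - \frac{112}{14645 \left(- \frac{268}{505}\right)} = \left(- \frac{112}{14645}\right) \left(- \frac{505}{268}\right) = \frac{28}{1943}$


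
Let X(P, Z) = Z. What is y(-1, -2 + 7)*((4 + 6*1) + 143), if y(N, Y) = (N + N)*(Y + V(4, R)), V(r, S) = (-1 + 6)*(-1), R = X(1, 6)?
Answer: 0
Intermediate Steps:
R = 6
V(r, S) = -5 (V(r, S) = 5*(-1) = -5)
y(N, Y) = 2*N*(-5 + Y) (y(N, Y) = (N + N)*(Y - 5) = (2*N)*(-5 + Y) = 2*N*(-5 + Y))
y(-1, -2 + 7)*((4 + 6*1) + 143) = (2*(-1)*(-5 + (-2 + 7)))*((4 + 6*1) + 143) = (2*(-1)*(-5 + 5))*((4 + 6) + 143) = (2*(-1)*0)*(10 + 143) = 0*153 = 0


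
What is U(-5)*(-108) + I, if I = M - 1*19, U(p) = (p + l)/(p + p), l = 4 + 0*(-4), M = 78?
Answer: 241/5 ≈ 48.200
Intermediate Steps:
l = 4 (l = 4 + 0 = 4)
U(p) = (4 + p)/(2*p) (U(p) = (p + 4)/(p + p) = (4 + p)/((2*p)) = (4 + p)*(1/(2*p)) = (4 + p)/(2*p))
I = 59 (I = 78 - 1*19 = 78 - 19 = 59)
U(-5)*(-108) + I = ((½)*(4 - 5)/(-5))*(-108) + 59 = ((½)*(-⅕)*(-1))*(-108) + 59 = (⅒)*(-108) + 59 = -54/5 + 59 = 241/5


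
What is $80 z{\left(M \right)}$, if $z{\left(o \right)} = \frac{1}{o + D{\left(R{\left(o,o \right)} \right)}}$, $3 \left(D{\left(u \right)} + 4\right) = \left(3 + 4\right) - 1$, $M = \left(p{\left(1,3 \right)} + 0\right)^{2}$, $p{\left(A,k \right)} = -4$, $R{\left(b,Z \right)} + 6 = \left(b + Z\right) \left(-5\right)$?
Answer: $\frac{40}{7} \approx 5.7143$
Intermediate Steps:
$R{\left(b,Z \right)} = -6 - 5 Z - 5 b$ ($R{\left(b,Z \right)} = -6 + \left(b + Z\right) \left(-5\right) = -6 + \left(Z + b\right) \left(-5\right) = -6 - \left(5 Z + 5 b\right) = -6 - 5 Z - 5 b$)
$M = 16$ ($M = \left(-4 + 0\right)^{2} = \left(-4\right)^{2} = 16$)
$D{\left(u \right)} = -2$ ($D{\left(u \right)} = -4 + \frac{\left(3 + 4\right) - 1}{3} = -4 + \frac{7 - 1}{3} = -4 + \frac{1}{3} \cdot 6 = -4 + 2 = -2$)
$z{\left(o \right)} = \frac{1}{-2 + o}$ ($z{\left(o \right)} = \frac{1}{o - 2} = \frac{1}{-2 + o}$)
$80 z{\left(M \right)} = \frac{80}{-2 + 16} = \frac{80}{14} = 80 \cdot \frac{1}{14} = \frac{40}{7}$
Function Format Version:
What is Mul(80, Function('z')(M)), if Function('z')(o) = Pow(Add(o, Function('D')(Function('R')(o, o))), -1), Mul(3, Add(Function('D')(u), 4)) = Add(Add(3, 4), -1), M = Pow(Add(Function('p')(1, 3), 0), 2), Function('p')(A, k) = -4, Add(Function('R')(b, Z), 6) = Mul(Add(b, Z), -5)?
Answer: Rational(40, 7) ≈ 5.7143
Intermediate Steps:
Function('R')(b, Z) = Add(-6, Mul(-5, Z), Mul(-5, b)) (Function('R')(b, Z) = Add(-6, Mul(Add(b, Z), -5)) = Add(-6, Mul(Add(Z, b), -5)) = Add(-6, Add(Mul(-5, Z), Mul(-5, b))) = Add(-6, Mul(-5, Z), Mul(-5, b)))
M = 16 (M = Pow(Add(-4, 0), 2) = Pow(-4, 2) = 16)
Function('D')(u) = -2 (Function('D')(u) = Add(-4, Mul(Rational(1, 3), Add(Add(3, 4), -1))) = Add(-4, Mul(Rational(1, 3), Add(7, -1))) = Add(-4, Mul(Rational(1, 3), 6)) = Add(-4, 2) = -2)
Function('z')(o) = Pow(Add(-2, o), -1) (Function('z')(o) = Pow(Add(o, -2), -1) = Pow(Add(-2, o), -1))
Mul(80, Function('z')(M)) = Mul(80, Pow(Add(-2, 16), -1)) = Mul(80, Pow(14, -1)) = Mul(80, Rational(1, 14)) = Rational(40, 7)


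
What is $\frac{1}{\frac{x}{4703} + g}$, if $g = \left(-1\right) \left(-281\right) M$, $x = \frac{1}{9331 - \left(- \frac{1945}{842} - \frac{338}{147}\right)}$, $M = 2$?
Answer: $\frac{5434343330615}{3054100951929404} \approx 0.0017794$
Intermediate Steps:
$x = \frac{123774}{1155505705}$ ($x = \frac{1}{9331 - - \frac{570511}{123774}} = \frac{1}{9331 + \left(\frac{1945}{842} + \frac{338}{147}\right)} = \frac{1}{9331 + \frac{570511}{123774}} = \frac{1}{\frac{1155505705}{123774}} = \frac{123774}{1155505705} \approx 0.00010712$)
$g = 562$ ($g = \left(-1\right) \left(-281\right) 2 = 281 \cdot 2 = 562$)
$\frac{1}{\frac{x}{4703} + g} = \frac{1}{\frac{123774}{1155505705 \cdot 4703} + 562} = \frac{1}{\frac{123774}{1155505705} \cdot \frac{1}{4703} + 562} = \frac{1}{\frac{123774}{5434343330615} + 562} = \frac{1}{\frac{3054100951929404}{5434343330615}} = \frac{5434343330615}{3054100951929404}$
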